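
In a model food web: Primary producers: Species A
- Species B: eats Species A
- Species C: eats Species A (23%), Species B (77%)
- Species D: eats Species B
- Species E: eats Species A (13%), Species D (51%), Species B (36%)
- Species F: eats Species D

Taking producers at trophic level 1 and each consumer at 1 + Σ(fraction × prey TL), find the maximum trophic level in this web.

Species B: 1 + 1 = 2
Species C: 1 + (0.23×1 + 0.77×2) = 2.77
Species D: 1 + 2 = 3
Species E: 1 + (0.13×1 + 0.51×3 + 0.36×2) = 3.38
Species F: 1 + 3 = 4

4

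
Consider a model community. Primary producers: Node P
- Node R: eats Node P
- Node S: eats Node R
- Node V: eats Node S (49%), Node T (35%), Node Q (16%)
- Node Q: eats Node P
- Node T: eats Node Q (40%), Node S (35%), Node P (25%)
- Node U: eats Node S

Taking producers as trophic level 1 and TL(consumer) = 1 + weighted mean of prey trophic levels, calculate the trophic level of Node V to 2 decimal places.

Node Q: 1 + 1 = 2
Node R: 1 + 1 = 2
Node S: 1 + 2 = 3
Node T: 1 + (0.4×2 + 0.35×3 + 0.25×1) = 3.1
Node U: 1 + 3 = 4
Node V: 1 + (0.49×3 + 0.35×3.1 + 0.16×2) = 3.875

3.88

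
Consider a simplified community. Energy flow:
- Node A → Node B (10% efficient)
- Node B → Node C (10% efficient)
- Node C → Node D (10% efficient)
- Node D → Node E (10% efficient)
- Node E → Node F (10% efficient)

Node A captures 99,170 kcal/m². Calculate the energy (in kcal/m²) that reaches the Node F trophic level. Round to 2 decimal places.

0.99 kcal/m²

Node B: 99170 × 0.1 = 9917 kcal/m²
Node C: 9917 × 0.1 = 991.7 kcal/m²
Node D: 991.7 × 0.1 = 99.17 kcal/m²
Node E: 99.17 × 0.1 = 9.917 kcal/m²
Node F: 9.917 × 0.1 = 0.9917 kcal/m²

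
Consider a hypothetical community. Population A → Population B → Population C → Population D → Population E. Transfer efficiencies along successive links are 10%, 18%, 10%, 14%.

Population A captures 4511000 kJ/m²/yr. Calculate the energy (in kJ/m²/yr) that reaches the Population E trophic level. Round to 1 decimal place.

Population B: 4511000 × 0.1 = 451100 kJ/m²/yr
Population C: 451100 × 0.18 = 81198 kJ/m²/yr
Population D: 81198 × 0.1 = 8119.8 kJ/m²/yr
Population E: 8119.8 × 0.14 = 1136.772 kJ/m²/yr

1136.8 kJ/m²/yr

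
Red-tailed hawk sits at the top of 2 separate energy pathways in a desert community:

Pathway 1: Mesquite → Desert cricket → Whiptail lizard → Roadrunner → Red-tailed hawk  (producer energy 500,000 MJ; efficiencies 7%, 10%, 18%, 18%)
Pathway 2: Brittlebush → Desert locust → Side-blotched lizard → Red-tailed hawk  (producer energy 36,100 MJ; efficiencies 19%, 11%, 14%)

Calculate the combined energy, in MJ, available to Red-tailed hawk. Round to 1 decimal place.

219.0 MJ

Pathway 1: 500000 × 0.07 × 0.1 × 0.18 × 0.18 = 113.4 MJ
Pathway 2: 36100 × 0.19 × 0.11 × 0.14 = 105.6286 MJ
Total at Red-tailed hawk: 113.4 + 105.6286 = 219.0286 MJ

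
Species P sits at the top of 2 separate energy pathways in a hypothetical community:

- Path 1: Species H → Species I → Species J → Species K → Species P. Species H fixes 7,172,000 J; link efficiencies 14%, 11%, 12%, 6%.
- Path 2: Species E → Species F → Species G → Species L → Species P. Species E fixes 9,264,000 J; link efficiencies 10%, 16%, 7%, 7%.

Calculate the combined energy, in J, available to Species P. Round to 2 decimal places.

1521.53 J

Path 1: 7172000 × 0.14 × 0.11 × 0.12 × 0.06 = 795.23136 J
Path 2: 9264000 × 0.1 × 0.16 × 0.07 × 0.07 = 726.2976 J
Total at Species P: 795.23136 + 726.2976 = 1521.52896 J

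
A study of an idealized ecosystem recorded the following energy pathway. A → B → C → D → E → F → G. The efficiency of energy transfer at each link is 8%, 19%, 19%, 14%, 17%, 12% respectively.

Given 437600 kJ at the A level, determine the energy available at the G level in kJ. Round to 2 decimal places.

B: 437600 × 0.08 = 35008 kJ
C: 35008 × 0.19 = 6651.52 kJ
D: 6651.52 × 0.19 = 1263.7888 kJ
E: 1263.7888 × 0.14 = 176.930432 kJ
F: 176.930432 × 0.17 = 30.07817344 kJ
G: 30.07817344 × 0.12 = 3.6093808128 kJ

3.61 kJ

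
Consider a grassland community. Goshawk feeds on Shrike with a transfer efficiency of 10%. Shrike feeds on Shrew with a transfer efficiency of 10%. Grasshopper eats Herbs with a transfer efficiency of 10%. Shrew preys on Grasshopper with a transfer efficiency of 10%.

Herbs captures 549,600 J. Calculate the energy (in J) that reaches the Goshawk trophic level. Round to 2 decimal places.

54.96 J

Grasshopper: 549600 × 0.1 = 54960 J
Shrew: 54960 × 0.1 = 5496 J
Shrike: 5496 × 0.1 = 549.6 J
Goshawk: 549.6 × 0.1 = 54.96 J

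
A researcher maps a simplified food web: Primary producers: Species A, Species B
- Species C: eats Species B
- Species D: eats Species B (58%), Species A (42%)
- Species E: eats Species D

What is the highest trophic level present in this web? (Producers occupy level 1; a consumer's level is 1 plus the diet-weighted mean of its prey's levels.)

Species C: 1 + 1 = 2
Species D: 1 + (0.58×1 + 0.42×1) = 2
Species E: 1 + 2 = 3

3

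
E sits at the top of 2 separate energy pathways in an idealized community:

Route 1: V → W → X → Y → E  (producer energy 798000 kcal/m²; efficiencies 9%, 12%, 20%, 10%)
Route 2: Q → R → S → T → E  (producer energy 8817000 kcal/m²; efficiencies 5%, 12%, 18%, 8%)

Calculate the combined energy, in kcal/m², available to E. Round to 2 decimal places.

Route 1: 798000 × 0.09 × 0.12 × 0.2 × 0.1 = 172.368 kcal/m²
Route 2: 8817000 × 0.05 × 0.12 × 0.18 × 0.08 = 761.7888 kcal/m²
Total at E: 172.368 + 761.7888 = 934.1568 kcal/m²

934.16 kcal/m²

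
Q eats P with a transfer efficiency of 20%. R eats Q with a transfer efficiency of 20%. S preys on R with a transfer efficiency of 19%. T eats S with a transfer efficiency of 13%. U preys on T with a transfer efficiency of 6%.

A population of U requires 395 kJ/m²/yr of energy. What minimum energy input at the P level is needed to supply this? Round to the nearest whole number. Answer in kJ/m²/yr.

Cumulative transfer efficiency: 0.2 × 0.2 × 0.19 × 0.13 × 0.06 = 0.00005928
P energy = 395 / 0.00005928 = 6663293 kJ/m²/yr

6663293 kJ/m²/yr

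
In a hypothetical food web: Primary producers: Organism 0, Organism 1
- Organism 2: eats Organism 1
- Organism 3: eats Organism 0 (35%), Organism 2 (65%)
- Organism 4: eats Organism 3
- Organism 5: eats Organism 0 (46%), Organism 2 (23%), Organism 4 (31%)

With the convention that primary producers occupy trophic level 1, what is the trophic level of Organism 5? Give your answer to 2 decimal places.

3.05

Organism 2: 1 + 1 = 2
Organism 3: 1 + (0.35×1 + 0.65×2) = 2.65
Organism 4: 1 + 2.65 = 3.65
Organism 5: 1 + (0.46×1 + 0.23×2 + 0.31×3.65) = 3.0515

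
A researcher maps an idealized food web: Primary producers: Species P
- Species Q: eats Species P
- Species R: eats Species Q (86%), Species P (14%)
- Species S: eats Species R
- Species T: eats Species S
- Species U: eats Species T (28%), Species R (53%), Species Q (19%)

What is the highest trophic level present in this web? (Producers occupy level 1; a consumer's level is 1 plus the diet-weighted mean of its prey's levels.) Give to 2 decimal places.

4.86

Species Q: 1 + 1 = 2
Species R: 1 + (0.86×2 + 0.14×1) = 2.86
Species S: 1 + 2.86 = 3.86
Species T: 1 + 3.86 = 4.86
Species U: 1 + (0.28×4.86 + 0.53×2.86 + 0.19×2) = 4.2566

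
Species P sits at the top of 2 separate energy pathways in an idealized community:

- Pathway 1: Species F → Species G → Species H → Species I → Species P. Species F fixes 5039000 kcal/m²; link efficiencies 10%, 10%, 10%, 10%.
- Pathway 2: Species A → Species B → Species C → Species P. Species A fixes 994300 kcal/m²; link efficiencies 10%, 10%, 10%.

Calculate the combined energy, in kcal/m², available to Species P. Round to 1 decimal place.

Pathway 1: 5039000 × 0.1 × 0.1 × 0.1 × 0.1 = 503.9 kcal/m²
Pathway 2: 994300 × 0.1 × 0.1 × 0.1 = 994.3 kcal/m²
Total at Species P: 503.9 + 994.3 = 1498.2 kcal/m²

1498.2 kcal/m²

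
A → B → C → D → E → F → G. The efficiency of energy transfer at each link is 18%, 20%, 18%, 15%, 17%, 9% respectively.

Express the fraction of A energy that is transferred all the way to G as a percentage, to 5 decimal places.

Product of link efficiencies: 0.18 × 0.2 × 0.18 × 0.15 × 0.17 × 0.09 = 0.0000148716
As a percentage: 0.0000148716 × 100 = 0.00149%

0.00149%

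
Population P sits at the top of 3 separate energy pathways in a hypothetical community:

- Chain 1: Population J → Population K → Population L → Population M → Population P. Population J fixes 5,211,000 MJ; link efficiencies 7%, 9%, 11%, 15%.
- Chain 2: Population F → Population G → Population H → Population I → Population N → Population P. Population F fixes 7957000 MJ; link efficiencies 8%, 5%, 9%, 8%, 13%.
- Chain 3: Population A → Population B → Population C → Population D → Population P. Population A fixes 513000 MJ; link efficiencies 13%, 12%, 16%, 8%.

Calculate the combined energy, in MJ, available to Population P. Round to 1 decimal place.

Chain 1: 5211000 × 0.07 × 0.09 × 0.11 × 0.15 = 541.68345 MJ
Chain 2: 7957000 × 0.08 × 0.05 × 0.09 × 0.08 × 0.13 = 29.791008 MJ
Chain 3: 513000 × 0.13 × 0.12 × 0.16 × 0.08 = 102.43584 MJ
Total at Population P: 541.68345 + 29.791008 + 102.43584 = 673.910298 MJ

673.9 MJ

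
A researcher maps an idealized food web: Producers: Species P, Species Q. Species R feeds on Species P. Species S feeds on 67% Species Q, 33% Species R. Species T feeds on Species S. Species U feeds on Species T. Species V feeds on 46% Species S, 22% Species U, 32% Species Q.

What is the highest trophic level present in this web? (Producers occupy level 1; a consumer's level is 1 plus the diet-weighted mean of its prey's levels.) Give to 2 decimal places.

4.33

Species R: 1 + 1 = 2
Species S: 1 + (0.67×1 + 0.33×2) = 2.33
Species T: 1 + 2.33 = 3.33
Species U: 1 + 3.33 = 4.33
Species V: 1 + (0.46×2.33 + 0.22×4.33 + 0.32×1) = 3.3444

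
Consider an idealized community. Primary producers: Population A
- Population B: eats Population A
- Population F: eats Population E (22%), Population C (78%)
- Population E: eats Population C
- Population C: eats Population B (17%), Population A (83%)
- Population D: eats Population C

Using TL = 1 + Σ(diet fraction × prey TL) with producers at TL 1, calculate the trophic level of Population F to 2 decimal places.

3.39

Population B: 1 + 1 = 2
Population C: 1 + (0.17×2 + 0.83×1) = 2.17
Population D: 1 + 2.17 = 3.17
Population E: 1 + 2.17 = 3.17
Population F: 1 + (0.22×3.17 + 0.78×2.17) = 3.39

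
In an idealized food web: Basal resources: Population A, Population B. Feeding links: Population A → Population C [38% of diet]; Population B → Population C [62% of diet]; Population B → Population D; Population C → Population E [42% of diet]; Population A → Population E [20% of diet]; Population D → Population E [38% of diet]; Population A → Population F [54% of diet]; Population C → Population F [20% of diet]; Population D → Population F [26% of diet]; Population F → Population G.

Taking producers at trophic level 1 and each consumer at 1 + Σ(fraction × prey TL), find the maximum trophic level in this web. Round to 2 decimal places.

3.46

Population C: 1 + (0.38×1 + 0.62×1) = 2
Population D: 1 + 1 = 2
Population E: 1 + (0.42×2 + 0.2×1 + 0.38×2) = 2.8
Population F: 1 + (0.54×1 + 0.2×2 + 0.26×2) = 2.46
Population G: 1 + 2.46 = 3.46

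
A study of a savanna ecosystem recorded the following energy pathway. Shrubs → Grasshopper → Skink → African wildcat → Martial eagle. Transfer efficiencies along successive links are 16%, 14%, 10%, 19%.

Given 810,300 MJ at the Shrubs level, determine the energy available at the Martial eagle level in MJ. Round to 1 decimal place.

344.9 MJ

Grasshopper: 810300 × 0.16 = 129648 MJ
Skink: 129648 × 0.14 = 18150.72 MJ
African wildcat: 18150.72 × 0.1 = 1815.072 MJ
Martial eagle: 1815.072 × 0.19 = 344.86368 MJ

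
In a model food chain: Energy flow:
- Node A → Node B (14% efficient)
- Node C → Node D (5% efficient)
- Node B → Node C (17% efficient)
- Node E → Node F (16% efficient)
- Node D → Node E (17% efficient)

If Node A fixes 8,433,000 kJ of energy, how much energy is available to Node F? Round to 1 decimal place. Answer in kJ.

273.0 kJ

Node B: 8433000 × 0.14 = 1180620 kJ
Node C: 1180620 × 0.17 = 200705.4 kJ
Node D: 200705.4 × 0.05 = 10035.27 kJ
Node E: 10035.27 × 0.17 = 1705.9959 kJ
Node F: 1705.9959 × 0.16 = 272.959344 kJ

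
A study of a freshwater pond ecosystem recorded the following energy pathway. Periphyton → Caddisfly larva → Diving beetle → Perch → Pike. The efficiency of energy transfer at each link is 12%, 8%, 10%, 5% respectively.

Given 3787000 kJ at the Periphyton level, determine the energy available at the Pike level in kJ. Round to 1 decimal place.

181.8 kJ

Caddisfly larva: 3787000 × 0.12 = 454440 kJ
Diving beetle: 454440 × 0.08 = 36355.2 kJ
Perch: 36355.2 × 0.1 = 3635.52 kJ
Pike: 3635.52 × 0.05 = 181.776 kJ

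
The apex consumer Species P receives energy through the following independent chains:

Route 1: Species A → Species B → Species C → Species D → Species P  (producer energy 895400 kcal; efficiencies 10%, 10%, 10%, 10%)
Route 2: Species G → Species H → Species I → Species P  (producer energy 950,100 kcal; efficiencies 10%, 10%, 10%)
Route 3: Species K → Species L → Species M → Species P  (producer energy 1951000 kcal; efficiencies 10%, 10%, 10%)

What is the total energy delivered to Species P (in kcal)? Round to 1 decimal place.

Route 1: 895400 × 0.1 × 0.1 × 0.1 × 0.1 = 89.54 kcal
Route 2: 950100 × 0.1 × 0.1 × 0.1 = 950.1 kcal
Route 3: 1951000 × 0.1 × 0.1 × 0.1 = 1951 kcal
Total at Species P: 89.54 + 950.1 + 1951 = 2990.64 kcal

2990.6 kcal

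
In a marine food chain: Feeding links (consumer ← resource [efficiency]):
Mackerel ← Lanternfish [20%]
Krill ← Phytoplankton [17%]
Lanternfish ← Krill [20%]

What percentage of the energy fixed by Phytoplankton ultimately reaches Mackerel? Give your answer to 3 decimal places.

0.680%

Product of link efficiencies: 0.17 × 0.2 × 0.2 = 0.0068
As a percentage: 0.0068 × 100 = 0.680%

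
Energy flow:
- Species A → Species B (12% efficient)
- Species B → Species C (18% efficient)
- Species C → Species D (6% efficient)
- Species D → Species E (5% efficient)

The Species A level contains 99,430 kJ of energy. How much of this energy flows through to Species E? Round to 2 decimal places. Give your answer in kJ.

Species B: 99430 × 0.12 = 11931.6 kJ
Species C: 11931.6 × 0.18 = 2147.688 kJ
Species D: 2147.688 × 0.06 = 128.86128 kJ
Species E: 128.86128 × 0.05 = 6.443064 kJ

6.44 kJ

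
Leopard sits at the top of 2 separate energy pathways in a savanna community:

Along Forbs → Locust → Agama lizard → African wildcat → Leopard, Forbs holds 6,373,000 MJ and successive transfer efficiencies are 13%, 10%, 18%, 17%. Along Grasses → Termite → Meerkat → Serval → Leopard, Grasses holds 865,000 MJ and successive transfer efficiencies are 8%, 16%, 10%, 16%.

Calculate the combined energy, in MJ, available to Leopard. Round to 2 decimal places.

2712.33 MJ

Via Forbs: 6373000 × 0.13 × 0.1 × 0.18 × 0.17 = 2535.1794 MJ
Via Grasses: 865000 × 0.08 × 0.16 × 0.1 × 0.16 = 177.152 MJ
Total at Leopard: 2535.1794 + 177.152 = 2712.3314 MJ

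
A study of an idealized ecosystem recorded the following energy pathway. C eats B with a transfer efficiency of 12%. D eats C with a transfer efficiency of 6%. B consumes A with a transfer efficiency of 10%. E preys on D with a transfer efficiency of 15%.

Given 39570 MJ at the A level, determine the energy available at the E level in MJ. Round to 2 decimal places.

4.27 MJ

B: 39570 × 0.1 = 3957 MJ
C: 3957 × 0.12 = 474.84 MJ
D: 474.84 × 0.06 = 28.4904 MJ
E: 28.4904 × 0.15 = 4.27356 MJ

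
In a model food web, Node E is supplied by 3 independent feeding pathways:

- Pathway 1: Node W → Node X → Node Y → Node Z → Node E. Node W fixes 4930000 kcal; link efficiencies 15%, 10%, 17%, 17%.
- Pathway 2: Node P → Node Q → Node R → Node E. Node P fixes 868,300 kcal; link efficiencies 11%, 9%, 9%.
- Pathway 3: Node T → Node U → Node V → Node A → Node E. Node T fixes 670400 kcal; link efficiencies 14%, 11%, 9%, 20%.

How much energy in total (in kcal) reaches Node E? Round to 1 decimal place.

3096.6 kcal

Pathway 1: 4930000 × 0.15 × 0.1 × 0.17 × 0.17 = 2137.155 kcal
Pathway 2: 868300 × 0.11 × 0.09 × 0.09 = 773.6553 kcal
Pathway 3: 670400 × 0.14 × 0.11 × 0.09 × 0.2 = 185.83488 kcal
Total at Node E: 2137.155 + 773.6553 + 185.83488 = 3096.64518 kcal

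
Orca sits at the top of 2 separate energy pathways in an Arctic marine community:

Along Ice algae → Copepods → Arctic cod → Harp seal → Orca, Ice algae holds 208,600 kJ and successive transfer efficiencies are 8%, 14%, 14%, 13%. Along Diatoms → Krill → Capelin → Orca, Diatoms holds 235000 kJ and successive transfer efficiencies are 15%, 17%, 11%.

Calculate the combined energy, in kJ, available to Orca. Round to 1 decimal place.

Via Ice algae: 208600 × 0.08 × 0.14 × 0.14 × 0.13 = 42.521024 kJ
Via Diatoms: 235000 × 0.15 × 0.17 × 0.11 = 659.175 kJ
Total at Orca: 42.521024 + 659.175 = 701.696024 kJ

701.7 kJ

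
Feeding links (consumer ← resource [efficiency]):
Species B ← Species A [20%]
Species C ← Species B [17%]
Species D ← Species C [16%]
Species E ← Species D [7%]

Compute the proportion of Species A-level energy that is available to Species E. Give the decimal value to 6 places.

0.000381

Product of link efficiencies: 0.2 × 0.17 × 0.16 × 0.07 = 0.0003808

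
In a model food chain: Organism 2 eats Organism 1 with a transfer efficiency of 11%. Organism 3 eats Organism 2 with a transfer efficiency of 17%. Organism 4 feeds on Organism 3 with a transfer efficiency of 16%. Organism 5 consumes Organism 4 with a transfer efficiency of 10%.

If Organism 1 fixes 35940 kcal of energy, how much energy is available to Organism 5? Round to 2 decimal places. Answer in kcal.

10.75 kcal

Organism 2: 35940 × 0.11 = 3953.4 kcal
Organism 3: 3953.4 × 0.17 = 672.078 kcal
Organism 4: 672.078 × 0.16 = 107.53248 kcal
Organism 5: 107.53248 × 0.1 = 10.753248 kcal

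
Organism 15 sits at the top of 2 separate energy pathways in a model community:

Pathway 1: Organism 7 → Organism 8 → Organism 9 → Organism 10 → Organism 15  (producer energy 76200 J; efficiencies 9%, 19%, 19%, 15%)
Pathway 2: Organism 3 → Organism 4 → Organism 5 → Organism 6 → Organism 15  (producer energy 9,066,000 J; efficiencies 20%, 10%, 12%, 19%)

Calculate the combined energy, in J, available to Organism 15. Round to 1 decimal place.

Pathway 1: 76200 × 0.09 × 0.19 × 0.19 × 0.15 = 37.13607 J
Pathway 2: 9066000 × 0.2 × 0.1 × 0.12 × 0.19 = 4134.096 J
Total at Organism 15: 37.13607 + 4134.096 = 4171.23207 J

4171.2 J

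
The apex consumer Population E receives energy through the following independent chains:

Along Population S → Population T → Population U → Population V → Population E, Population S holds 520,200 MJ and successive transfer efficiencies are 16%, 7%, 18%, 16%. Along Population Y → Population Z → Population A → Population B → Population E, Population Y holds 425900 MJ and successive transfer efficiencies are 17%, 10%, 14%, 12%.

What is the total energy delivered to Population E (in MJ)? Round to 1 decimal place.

289.4 MJ

Via Population S: 520200 × 0.16 × 0.07 × 0.18 × 0.16 = 167.795712 MJ
Via Population Y: 425900 × 0.17 × 0.1 × 0.14 × 0.12 = 121.63704 MJ
Total at Population E: 167.795712 + 121.63704 = 289.432752 MJ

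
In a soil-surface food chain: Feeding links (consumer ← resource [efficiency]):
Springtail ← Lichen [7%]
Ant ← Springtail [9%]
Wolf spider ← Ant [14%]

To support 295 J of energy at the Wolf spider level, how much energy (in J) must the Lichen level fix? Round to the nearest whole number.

334467 J

Cumulative transfer efficiency: 0.07 × 0.09 × 0.14 = 0.000882
Lichen energy = 295 / 0.000882 = 334467 J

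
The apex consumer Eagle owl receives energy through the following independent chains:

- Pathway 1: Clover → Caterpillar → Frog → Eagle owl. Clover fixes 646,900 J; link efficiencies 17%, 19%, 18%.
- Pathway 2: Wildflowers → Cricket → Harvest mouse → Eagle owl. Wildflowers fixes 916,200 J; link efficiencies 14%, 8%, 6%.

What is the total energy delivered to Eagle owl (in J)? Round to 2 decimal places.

Pathway 1: 646900 × 0.17 × 0.19 × 0.18 = 3761.0766 J
Pathway 2: 916200 × 0.14 × 0.08 × 0.06 = 615.6864 J
Total at Eagle owl: 3761.0766 + 615.6864 = 4376.763 J

4376.76 J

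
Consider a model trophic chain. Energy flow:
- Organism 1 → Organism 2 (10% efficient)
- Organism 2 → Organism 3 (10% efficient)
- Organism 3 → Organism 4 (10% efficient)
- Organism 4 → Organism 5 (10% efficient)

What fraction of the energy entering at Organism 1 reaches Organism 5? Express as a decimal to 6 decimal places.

Product of link efficiencies: 0.1 × 0.1 × 0.1 × 0.1 = 0.0001

0.000100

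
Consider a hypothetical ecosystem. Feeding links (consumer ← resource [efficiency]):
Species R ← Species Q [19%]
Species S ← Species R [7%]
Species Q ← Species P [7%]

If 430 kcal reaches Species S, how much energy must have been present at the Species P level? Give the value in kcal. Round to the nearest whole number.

461869 kcal

Cumulative transfer efficiency: 0.07 × 0.19 × 0.07 = 0.000931
Species P energy = 430 / 0.000931 = 461869 kcal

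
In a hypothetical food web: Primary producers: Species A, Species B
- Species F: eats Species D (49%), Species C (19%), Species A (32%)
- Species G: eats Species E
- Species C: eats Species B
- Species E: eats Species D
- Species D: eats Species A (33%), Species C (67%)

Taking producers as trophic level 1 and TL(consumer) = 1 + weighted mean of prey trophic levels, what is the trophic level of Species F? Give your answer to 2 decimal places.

Species C: 1 + 1 = 2
Species D: 1 + (0.33×1 + 0.67×2) = 2.67
Species E: 1 + 2.67 = 3.67
Species F: 1 + (0.49×2.67 + 0.19×2 + 0.32×1) = 3.0083
Species G: 1 + 3.67 = 4.67

3.01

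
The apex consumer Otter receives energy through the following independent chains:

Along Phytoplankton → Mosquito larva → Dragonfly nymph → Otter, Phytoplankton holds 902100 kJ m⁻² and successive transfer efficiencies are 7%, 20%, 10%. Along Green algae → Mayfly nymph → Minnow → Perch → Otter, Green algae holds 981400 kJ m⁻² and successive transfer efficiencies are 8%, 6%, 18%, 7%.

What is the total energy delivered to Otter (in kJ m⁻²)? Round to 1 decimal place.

1322.3 kJ m⁻²

Via Phytoplankton: 902100 × 0.07 × 0.2 × 0.1 = 1262.94 kJ m⁻²
Via Green algae: 981400 × 0.08 × 0.06 × 0.18 × 0.07 = 59.355072 kJ m⁻²
Total at Otter: 1262.94 + 59.355072 = 1322.295072 kJ m⁻²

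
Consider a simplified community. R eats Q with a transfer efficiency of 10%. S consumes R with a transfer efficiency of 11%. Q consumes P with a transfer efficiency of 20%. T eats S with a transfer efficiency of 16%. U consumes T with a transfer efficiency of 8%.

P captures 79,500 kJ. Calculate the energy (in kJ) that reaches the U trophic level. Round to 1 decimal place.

Q: 79500 × 0.2 = 15900 kJ
R: 15900 × 0.1 = 1590 kJ
S: 1590 × 0.11 = 174.9 kJ
T: 174.9 × 0.16 = 27.984 kJ
U: 27.984 × 0.08 = 2.23872 kJ

2.2 kJ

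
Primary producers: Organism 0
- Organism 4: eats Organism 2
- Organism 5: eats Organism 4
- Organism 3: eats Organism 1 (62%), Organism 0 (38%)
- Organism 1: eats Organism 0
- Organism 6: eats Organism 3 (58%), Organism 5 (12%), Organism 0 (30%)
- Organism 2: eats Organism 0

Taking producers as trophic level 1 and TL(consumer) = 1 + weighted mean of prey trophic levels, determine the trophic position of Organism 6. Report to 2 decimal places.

Organism 1: 1 + 1 = 2
Organism 2: 1 + 1 = 2
Organism 3: 1 + (0.62×2 + 0.38×1) = 2.62
Organism 4: 1 + 2 = 3
Organism 5: 1 + 3 = 4
Organism 6: 1 + (0.58×2.62 + 0.12×4 + 0.3×1) = 3.2996

3.30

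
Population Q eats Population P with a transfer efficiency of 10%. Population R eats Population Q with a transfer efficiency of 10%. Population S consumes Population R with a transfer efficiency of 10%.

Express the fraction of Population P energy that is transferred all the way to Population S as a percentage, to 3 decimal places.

0.100%

Product of link efficiencies: 0.1 × 0.1 × 0.1 = 0.001
As a percentage: 0.001 × 100 = 0.100%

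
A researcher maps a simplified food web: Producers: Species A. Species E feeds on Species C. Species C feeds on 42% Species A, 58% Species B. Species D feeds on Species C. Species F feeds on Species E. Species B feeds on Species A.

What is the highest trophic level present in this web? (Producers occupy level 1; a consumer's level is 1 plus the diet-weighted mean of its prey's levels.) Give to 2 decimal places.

Species B: 1 + 1 = 2
Species C: 1 + (0.42×1 + 0.58×2) = 2.58
Species D: 1 + 2.58 = 3.58
Species E: 1 + 2.58 = 3.58
Species F: 1 + 3.58 = 4.58

4.58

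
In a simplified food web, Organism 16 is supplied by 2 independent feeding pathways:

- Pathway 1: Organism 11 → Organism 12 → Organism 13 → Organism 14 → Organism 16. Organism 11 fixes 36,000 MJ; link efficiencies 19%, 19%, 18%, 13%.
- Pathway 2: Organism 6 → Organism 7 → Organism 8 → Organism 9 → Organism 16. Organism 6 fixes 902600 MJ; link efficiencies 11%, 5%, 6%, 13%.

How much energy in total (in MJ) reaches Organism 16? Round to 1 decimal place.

69.1 MJ

Pathway 1: 36000 × 0.19 × 0.19 × 0.18 × 0.13 = 30.41064 MJ
Pathway 2: 902600 × 0.11 × 0.05 × 0.06 × 0.13 = 38.72154 MJ
Total at Organism 16: 30.41064 + 38.72154 = 69.13218 MJ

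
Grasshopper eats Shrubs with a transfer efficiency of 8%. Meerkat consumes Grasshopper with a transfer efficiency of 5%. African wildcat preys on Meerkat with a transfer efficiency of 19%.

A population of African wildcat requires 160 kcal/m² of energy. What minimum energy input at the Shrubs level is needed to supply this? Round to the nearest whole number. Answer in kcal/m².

Cumulative transfer efficiency: 0.08 × 0.05 × 0.19 = 0.00076
Shrubs energy = 160 / 0.00076 = 210526 kcal/m²

210526 kcal/m²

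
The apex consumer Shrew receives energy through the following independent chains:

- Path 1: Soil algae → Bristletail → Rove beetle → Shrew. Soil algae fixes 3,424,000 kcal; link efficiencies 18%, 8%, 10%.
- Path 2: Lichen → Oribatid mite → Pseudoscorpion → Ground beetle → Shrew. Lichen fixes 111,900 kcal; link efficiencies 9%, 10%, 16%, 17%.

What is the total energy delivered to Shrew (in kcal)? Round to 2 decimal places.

Path 1: 3424000 × 0.18 × 0.08 × 0.1 = 4930.56 kcal
Path 2: 111900 × 0.09 × 0.1 × 0.16 × 0.17 = 27.39312 kcal
Total at Shrew: 4930.56 + 27.39312 = 4957.95312 kcal

4957.95 kcal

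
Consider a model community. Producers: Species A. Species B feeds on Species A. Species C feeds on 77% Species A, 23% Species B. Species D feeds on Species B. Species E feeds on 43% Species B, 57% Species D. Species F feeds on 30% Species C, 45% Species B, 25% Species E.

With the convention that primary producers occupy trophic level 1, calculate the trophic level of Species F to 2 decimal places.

Species B: 1 + 1 = 2
Species C: 1 + (0.77×1 + 0.23×2) = 2.23
Species D: 1 + 2 = 3
Species E: 1 + (0.43×2 + 0.57×3) = 3.57
Species F: 1 + (0.3×2.23 + 0.45×2 + 0.25×3.57) = 3.4615

3.46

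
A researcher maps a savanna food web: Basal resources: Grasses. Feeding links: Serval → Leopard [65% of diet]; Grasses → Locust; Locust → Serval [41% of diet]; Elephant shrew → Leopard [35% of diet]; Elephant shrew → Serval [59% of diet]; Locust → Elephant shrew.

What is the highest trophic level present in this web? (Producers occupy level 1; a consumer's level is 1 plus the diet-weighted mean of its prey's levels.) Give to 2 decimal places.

Locust: 1 + 1 = 2
Elephant shrew: 1 + 2 = 3
Serval: 1 + (0.41×2 + 0.59×3) = 3.59
Leopard: 1 + (0.65×3.59 + 0.35×3) = 4.3835

4.38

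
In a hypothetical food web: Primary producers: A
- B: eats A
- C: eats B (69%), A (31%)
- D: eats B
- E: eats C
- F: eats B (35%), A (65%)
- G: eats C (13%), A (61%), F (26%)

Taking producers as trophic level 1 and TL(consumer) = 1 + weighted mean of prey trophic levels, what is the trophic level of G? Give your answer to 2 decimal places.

2.57

B: 1 + 1 = 2
C: 1 + (0.69×2 + 0.31×1) = 2.69
D: 1 + 2 = 3
E: 1 + 2.69 = 3.69
F: 1 + (0.35×2 + 0.65×1) = 2.35
G: 1 + (0.13×2.69 + 0.61×1 + 0.26×2.35) = 2.5707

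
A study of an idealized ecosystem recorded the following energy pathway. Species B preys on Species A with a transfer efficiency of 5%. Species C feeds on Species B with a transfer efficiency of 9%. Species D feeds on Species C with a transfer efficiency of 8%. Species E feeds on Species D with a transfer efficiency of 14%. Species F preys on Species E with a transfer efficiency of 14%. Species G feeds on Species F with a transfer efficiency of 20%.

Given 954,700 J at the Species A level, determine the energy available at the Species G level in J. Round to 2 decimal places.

1.35 J

Species B: 954700 × 0.05 = 47735 J
Species C: 47735 × 0.09 = 4296.15 J
Species D: 4296.15 × 0.08 = 343.692 J
Species E: 343.692 × 0.14 = 48.11688 J
Species F: 48.11688 × 0.14 = 6.7363632 J
Species G: 6.7363632 × 0.2 = 1.34727264 J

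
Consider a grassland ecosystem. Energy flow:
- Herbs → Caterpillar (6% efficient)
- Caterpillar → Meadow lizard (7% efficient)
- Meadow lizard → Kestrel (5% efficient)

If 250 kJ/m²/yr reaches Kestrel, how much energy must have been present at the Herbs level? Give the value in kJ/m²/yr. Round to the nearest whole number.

Cumulative transfer efficiency: 0.06 × 0.07 × 0.05 = 0.00021
Herbs energy = 250 / 0.00021 = 1190476 kJ/m²/yr

1190476 kJ/m²/yr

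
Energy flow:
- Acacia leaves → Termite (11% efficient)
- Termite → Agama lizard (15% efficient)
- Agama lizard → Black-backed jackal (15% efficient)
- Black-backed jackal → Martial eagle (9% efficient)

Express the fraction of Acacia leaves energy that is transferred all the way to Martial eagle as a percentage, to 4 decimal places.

Product of link efficiencies: 0.11 × 0.15 × 0.15 × 0.09 = 0.00022275
As a percentage: 0.00022275 × 100 = 0.0223%

0.0223%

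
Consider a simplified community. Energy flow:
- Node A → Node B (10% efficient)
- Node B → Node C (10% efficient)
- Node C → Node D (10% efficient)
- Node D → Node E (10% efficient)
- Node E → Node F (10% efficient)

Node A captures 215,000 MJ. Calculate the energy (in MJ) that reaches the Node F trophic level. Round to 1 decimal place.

Node B: 215000 × 0.1 = 21500 MJ
Node C: 21500 × 0.1 = 2150 MJ
Node D: 2150 × 0.1 = 215 MJ
Node E: 215 × 0.1 = 21.5 MJ
Node F: 21.5 × 0.1 = 2.15 MJ

2.2 MJ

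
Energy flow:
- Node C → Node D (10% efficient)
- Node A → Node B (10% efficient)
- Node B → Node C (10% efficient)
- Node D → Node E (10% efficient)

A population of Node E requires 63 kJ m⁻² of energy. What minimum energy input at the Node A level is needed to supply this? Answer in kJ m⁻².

630000 kJ m⁻²

Cumulative transfer efficiency: 0.1 × 0.1 × 0.1 × 0.1 = 0.0001
Node A energy = 63 / 0.0001 = 630000 kJ m⁻²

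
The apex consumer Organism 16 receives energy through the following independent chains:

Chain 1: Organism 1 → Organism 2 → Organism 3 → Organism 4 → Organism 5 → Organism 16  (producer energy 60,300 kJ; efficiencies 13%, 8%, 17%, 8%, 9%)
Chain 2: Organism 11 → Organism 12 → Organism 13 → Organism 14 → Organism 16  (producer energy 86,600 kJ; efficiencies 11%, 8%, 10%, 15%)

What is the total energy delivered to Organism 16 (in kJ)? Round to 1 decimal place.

12.2 kJ

Chain 1: 60300 × 0.13 × 0.08 × 0.17 × 0.08 × 0.09 = 0.76759488 kJ
Chain 2: 86600 × 0.11 × 0.08 × 0.1 × 0.15 = 11.4312 kJ
Total at Organism 16: 0.76759488 + 11.4312 = 12.19879488 kJ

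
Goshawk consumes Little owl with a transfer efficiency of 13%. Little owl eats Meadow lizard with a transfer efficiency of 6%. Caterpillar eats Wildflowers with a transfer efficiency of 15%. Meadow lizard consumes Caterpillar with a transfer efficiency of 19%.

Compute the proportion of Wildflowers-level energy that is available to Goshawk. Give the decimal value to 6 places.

0.000222

Product of link efficiencies: 0.15 × 0.19 × 0.06 × 0.13 = 0.0002223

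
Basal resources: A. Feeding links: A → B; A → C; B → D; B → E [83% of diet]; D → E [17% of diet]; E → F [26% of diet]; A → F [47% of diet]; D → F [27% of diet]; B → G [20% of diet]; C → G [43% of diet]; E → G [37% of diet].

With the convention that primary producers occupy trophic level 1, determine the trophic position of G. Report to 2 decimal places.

3.43

B: 1 + 1 = 2
C: 1 + 1 = 2
D: 1 + 2 = 3
E: 1 + (0.83×2 + 0.17×3) = 3.17
F: 1 + (0.26×3.17 + 0.47×1 + 0.27×3) = 3.1042
G: 1 + (0.2×2 + 0.43×2 + 0.37×3.17) = 3.4329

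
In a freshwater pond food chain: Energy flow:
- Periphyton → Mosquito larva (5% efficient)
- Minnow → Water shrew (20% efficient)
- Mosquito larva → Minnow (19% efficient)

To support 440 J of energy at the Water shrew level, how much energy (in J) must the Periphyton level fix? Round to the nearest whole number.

Cumulative transfer efficiency: 0.05 × 0.19 × 0.2 = 0.0019
Periphyton energy = 440 / 0.0019 = 231579 J

231579 J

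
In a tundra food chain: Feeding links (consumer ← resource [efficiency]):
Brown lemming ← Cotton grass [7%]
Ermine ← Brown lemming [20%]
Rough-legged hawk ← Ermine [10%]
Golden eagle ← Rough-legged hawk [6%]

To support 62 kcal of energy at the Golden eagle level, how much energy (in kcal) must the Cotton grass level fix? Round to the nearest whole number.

738095 kcal

Cumulative transfer efficiency: 0.07 × 0.2 × 0.1 × 0.06 = 0.000084
Cotton grass energy = 62 / 0.000084 = 738095 kcal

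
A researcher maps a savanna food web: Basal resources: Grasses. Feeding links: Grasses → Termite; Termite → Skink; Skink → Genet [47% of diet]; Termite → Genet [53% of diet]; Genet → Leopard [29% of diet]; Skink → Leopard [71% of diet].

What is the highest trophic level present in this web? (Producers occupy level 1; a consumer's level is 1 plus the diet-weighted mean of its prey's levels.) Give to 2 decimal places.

4.14

Termite: 1 + 1 = 2
Skink: 1 + 2 = 3
Genet: 1 + (0.47×3 + 0.53×2) = 3.47
Leopard: 1 + (0.29×3.47 + 0.71×3) = 4.1363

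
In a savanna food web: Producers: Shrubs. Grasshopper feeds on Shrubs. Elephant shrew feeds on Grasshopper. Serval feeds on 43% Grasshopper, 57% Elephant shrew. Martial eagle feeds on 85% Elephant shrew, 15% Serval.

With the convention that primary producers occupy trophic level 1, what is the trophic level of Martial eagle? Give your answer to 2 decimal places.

4.09

Grasshopper: 1 + 1 = 2
Elephant shrew: 1 + 2 = 3
Serval: 1 + (0.43×2 + 0.57×3) = 3.57
Martial eagle: 1 + (0.85×3 + 0.15×3.57) = 4.0855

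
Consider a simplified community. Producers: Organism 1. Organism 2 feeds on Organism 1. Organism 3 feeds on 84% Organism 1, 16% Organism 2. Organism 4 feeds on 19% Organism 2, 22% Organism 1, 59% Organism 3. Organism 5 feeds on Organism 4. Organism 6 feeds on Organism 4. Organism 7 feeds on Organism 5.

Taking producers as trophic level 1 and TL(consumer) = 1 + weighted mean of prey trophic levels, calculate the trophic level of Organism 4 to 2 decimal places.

2.87

Organism 2: 1 + 1 = 2
Organism 3: 1 + (0.84×1 + 0.16×2) = 2.16
Organism 4: 1 + (0.19×2 + 0.22×1 + 0.59×2.16) = 2.8744
Organism 5: 1 + 2.8744 = 3.8744
Organism 6: 1 + 2.8744 = 3.8744
Organism 7: 1 + 3.8744 = 4.8744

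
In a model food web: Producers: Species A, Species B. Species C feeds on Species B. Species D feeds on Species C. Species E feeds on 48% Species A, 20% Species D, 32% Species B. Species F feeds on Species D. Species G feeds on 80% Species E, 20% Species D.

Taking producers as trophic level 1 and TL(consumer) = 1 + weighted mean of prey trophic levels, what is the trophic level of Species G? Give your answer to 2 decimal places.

Species C: 1 + 1 = 2
Species D: 1 + 2 = 3
Species E: 1 + (0.48×1 + 0.2×3 + 0.32×1) = 2.4
Species F: 1 + 3 = 4
Species G: 1 + (0.8×2.4 + 0.2×3) = 3.52

3.52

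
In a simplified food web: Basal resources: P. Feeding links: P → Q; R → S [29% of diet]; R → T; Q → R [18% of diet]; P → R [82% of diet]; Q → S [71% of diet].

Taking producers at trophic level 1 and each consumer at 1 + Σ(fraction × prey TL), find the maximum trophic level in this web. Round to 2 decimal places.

3.18

Q: 1 + 1 = 2
R: 1 + (0.18×2 + 0.82×1) = 2.18
S: 1 + (0.29×2.18 + 0.71×2) = 3.0522
T: 1 + 2.18 = 3.18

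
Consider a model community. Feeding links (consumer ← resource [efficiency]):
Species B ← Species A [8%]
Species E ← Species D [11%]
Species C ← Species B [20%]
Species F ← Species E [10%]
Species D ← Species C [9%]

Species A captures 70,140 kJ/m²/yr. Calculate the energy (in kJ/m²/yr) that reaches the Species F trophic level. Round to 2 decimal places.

Species B: 70140 × 0.08 = 5611.2 kJ/m²/yr
Species C: 5611.2 × 0.2 = 1122.24 kJ/m²/yr
Species D: 1122.24 × 0.09 = 101.0016 kJ/m²/yr
Species E: 101.0016 × 0.11 = 11.110176 kJ/m²/yr
Species F: 11.110176 × 0.1 = 1.1110176 kJ/m²/yr

1.11 kJ/m²/yr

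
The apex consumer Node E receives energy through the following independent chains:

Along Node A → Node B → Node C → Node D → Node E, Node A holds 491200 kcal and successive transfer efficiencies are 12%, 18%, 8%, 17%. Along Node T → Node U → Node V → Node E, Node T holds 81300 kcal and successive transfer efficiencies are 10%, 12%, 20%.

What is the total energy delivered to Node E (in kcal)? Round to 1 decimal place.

339.4 kcal

Via Node A: 491200 × 0.12 × 0.18 × 0.08 × 0.17 = 144.294912 kcal
Via Node T: 81300 × 0.1 × 0.12 × 0.2 = 195.12 kcal
Total at Node E: 144.294912 + 195.12 = 339.414912 kcal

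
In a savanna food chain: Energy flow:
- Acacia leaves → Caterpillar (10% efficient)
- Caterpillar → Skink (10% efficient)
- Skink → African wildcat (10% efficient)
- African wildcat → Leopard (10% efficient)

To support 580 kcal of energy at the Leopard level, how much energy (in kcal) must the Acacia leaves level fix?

5800000 kcal

Cumulative transfer efficiency: 0.1 × 0.1 × 0.1 × 0.1 = 0.0001
Acacia leaves energy = 580 / 0.0001 = 5800000 kcal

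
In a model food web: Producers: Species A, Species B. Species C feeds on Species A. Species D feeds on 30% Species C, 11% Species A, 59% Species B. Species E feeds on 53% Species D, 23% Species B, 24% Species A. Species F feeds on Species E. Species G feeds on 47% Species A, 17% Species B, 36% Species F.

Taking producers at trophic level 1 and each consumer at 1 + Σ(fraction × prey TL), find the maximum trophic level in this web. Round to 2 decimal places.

Species C: 1 + 1 = 2
Species D: 1 + (0.3×2 + 0.11×1 + 0.59×1) = 2.3
Species E: 1 + (0.53×2.3 + 0.23×1 + 0.24×1) = 2.689
Species F: 1 + 2.689 = 3.689
Species G: 1 + (0.47×1 + 0.17×1 + 0.36×3.689) = 2.96804

3.69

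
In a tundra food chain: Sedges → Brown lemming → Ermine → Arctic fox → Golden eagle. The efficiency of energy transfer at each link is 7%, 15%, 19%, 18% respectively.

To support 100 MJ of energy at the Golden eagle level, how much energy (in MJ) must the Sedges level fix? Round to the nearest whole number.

278474 MJ

Cumulative transfer efficiency: 0.07 × 0.15 × 0.19 × 0.18 = 0.0003591
Sedges energy = 100 / 0.0003591 = 278474 MJ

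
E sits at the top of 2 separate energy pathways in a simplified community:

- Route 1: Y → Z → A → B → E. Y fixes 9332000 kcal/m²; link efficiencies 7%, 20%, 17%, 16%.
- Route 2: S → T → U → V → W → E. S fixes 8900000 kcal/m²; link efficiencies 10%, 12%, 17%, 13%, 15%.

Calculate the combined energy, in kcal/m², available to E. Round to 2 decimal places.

Route 1: 9332000 × 0.07 × 0.2 × 0.17 × 0.16 = 3553.6256 kcal/m²
Route 2: 8900000 × 0.1 × 0.12 × 0.17 × 0.13 × 0.15 = 354.042 kcal/m²
Total at E: 3553.6256 + 354.042 = 3907.6676 kcal/m²

3907.67 kcal/m²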